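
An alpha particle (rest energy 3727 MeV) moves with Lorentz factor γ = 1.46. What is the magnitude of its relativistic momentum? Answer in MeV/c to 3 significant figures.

β = √(1 − 1/γ²) = √(1 − 1/1.46²) = 0.72861
p = γβm₀c = 1.46 × 0.72861 × 3727 MeV/c = 3960 MeV/c

p ≈ 3960 MeV/c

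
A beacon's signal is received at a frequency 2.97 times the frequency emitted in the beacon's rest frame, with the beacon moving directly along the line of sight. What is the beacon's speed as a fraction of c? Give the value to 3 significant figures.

β ≈ 0.796

f_obs/f_src = √((1+β)/(1−β)) = 2.97  ⇒  (1+β)/(1−β) = 8.8209
β = |1 − D²|/(1 + D²) = |1 − 8.8209|/(1 + 8.8209) = 0.796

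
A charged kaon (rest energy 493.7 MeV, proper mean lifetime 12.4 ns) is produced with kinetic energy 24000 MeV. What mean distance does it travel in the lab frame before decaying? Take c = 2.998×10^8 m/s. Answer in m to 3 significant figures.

γ = 1 + K/(m₀c²) = 1 + 24000/493.7 = 49.613
β = √(1 − 1/γ²) = 0.99980
Dilated lifetime: γτ₀ = 49.613 × 12.4 ns = 615.20 ns
d = βc·γτ₀ = 0.99980 × (2.998×10^8 m/s) × 6.1520×10^-7 s = 184 m

d ≈ 184 m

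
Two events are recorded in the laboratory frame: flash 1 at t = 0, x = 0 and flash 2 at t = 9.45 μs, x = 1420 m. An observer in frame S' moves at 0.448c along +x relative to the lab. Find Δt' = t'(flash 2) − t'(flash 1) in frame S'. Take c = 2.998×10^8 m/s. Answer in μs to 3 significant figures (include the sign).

Δt' ≈ 8.20 μs

γ = 1/√(1 − 0.448²) = 1.1185
Δt' = γ(Δt − vΔx/c²) = 1.1185 × (9.45 μs − 0.448×1420 m / (2.998×10^8 m/s))
= 1.1185 × (7.3281 μs) = 8.20 μs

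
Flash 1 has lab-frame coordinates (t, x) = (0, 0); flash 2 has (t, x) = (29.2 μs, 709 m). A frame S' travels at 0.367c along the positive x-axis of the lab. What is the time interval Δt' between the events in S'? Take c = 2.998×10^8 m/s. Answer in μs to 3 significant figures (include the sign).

γ = 1/√(1 − 0.367²) = 1.0750
Δt' = γ(Δt − vΔx/c²) = 1.0750 × (29.2 μs − 0.367×709 m / (2.998×10^8 m/s))
= 1.0750 × (28.332 μs) = 30.5 μs

Δt' ≈ 30.5 μs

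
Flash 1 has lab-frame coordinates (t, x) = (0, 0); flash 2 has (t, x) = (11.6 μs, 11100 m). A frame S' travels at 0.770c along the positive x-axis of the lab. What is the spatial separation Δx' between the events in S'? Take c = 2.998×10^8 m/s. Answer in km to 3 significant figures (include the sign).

Δx' ≈ 13.2 km

γ = 1/√(1 − 0.770²) = 1.5673
Δx' = γ(Δx − vΔt) = 1.5673 × (11100 m − 0.770×(2.998×10^8 m/s)×11.6×10^-6 s)
= 1.5673 × (8422.2 m) = 13.2 km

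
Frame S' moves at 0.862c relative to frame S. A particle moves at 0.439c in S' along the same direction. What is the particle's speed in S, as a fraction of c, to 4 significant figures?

Relativistic velocity addition: u = (u' + v)/(1 + u'v/c²)
= (0.439 + 0.862)/(1 + 0.439×0.862) = 1.301/1.37842 = 0.9438

u ≈ 0.9438c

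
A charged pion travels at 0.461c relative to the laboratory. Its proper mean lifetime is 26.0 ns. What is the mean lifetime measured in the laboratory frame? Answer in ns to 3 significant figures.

γ = 1/√(1 − 0.461²) = 1.1269
Time dilation: Δt = γτ₀ = 1.1269 × 26.0 ns = 29.3 ns

Δt ≈ 29.3 ns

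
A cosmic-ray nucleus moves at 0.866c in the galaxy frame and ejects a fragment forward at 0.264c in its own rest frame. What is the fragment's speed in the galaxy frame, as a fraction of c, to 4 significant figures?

u ≈ 0.9197c

Compose boost 2: (0.264 + 0.866)/(1 + 0.264×0.866) = 1.130/1.22862 = 0.9197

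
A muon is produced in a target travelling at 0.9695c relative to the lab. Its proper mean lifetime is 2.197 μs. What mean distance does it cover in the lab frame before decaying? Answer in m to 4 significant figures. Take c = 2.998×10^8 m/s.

d ≈ 2605 m

γ = 1/√(1 − 0.9695²) = 4.08011
Dilated lifetime: Δt = γτ₀ = 4.08011 × 2.197 μs = 8.96401 μs
d = vΔt = 0.9695c × 8.96401 μs = 2.90656×10^8 m/s × 8.96401×10^-6 s = 2605 m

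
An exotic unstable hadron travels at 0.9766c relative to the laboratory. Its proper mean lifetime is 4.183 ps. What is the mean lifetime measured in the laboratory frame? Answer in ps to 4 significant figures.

γ = 1/√(1 − 0.9766²) = 4.64978
Time dilation: Δt = γτ₀ = 4.64978 × 4.183 ps = 19.45 ps

Δt ≈ 19.45 ps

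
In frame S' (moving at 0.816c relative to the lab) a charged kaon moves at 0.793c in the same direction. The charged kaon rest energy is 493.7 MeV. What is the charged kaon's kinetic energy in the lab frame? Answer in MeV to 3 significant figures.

u_lab = (0.793 + 0.816)/(1 + 0.793×0.816) = 0.976876
γ = 1/√(1 − 0.976876²) = 4.6771
K = (γ − 1)m₀c² = (4.6771 − 1) × 493.7 = 3.6771 × 493.7 = 1820 MeV

K ≈ 1820 MeV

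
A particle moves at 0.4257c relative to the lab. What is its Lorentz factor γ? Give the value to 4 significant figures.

γ ≈ 1.105

γ = 1/√(1 − β²) = 1/√(1 − 0.4257²) = 1/√(0.818780) = 1.105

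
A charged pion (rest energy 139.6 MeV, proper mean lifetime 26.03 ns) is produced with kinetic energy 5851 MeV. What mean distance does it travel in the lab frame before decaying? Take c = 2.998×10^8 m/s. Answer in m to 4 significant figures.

d ≈ 334.8 m

γ = 1 + K/(m₀c²) = 1 + 5851/139.6 = 42.9126
β = √(1 − 1/γ²) = 0.999728
Dilated lifetime: γτ₀ = 42.9126 × 26.03 ns = 1117.02 ns
d = βc·γτ₀ = 0.999728 × (2.998×10^8 m/s) × 1.11702×10^-6 s = 334.8 m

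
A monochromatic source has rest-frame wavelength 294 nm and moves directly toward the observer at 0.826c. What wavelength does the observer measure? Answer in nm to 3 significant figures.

λ_obs ≈ 90.8 nm

Relativistic Doppler: λ_obs = λ_src √((1−β)/(1+β))
= 294 × √(0.17400/1.8260) = 294 × 0.30869 = 90.8 nm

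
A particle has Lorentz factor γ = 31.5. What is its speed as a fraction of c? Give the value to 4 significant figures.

β = √(1 − 1/γ²) = √(1 − 1/31.5²) = √(0.998992) = 0.9995

β ≈ 0.9995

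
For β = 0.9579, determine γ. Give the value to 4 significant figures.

γ = 1/√(1 − β²) = 1/√(1 − 0.9579²) = 1/√(0.0824276) = 3.483

γ ≈ 3.483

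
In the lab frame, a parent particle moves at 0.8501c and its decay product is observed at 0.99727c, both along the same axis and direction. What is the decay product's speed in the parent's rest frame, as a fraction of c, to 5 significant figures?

u' ≈ 0.96682c

Inverse velocity addition: u' = (u − v)/(1 − uv/c²)
= (0.99727 − 0.8501)/(1 − 0.99727×0.8501) = 0.14717/0.1522208 = 0.96682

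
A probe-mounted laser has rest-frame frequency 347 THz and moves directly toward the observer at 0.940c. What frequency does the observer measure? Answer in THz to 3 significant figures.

f_obs ≈ 1970 THz

Relativistic Doppler: f_obs = f_src √((1+β)/(1−β))
= 347 × √(1.9400/0.060000) = 347 × 5.6862 = 1970 THz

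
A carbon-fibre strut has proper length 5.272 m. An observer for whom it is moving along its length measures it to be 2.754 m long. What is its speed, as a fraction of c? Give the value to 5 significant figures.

β ≈ 0.85271

γ = L₀/L = 5.272/2.754 = 1.914306
β = √(1 − 1/γ²) = 0.85271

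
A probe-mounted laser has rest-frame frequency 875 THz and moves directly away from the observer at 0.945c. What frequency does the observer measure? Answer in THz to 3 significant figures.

Relativistic Doppler: f_obs = f_src √((1−β)/(1+β))
= 875 × √(0.055000/1.9450) = 875 × 0.16816 = 147 THz

f_obs ≈ 147 THz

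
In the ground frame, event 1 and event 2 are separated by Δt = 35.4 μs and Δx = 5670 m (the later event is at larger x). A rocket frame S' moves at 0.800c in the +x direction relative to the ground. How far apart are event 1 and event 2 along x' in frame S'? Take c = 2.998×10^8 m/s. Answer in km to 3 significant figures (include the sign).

γ = 1/√(1 − 0.800²) = 1.6667
Δx' = γ(Δx − vΔt) = 1.6667 × (5670 m − 0.800×(2.998×10^8 m/s)×35.4×10^-6 s)
= 1.6667 × (-2820.3 m) = -4.70 km

Δx' ≈ -4.70 km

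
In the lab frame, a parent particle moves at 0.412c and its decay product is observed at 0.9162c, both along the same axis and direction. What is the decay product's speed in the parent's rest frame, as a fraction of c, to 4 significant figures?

Inverse velocity addition: u' = (u − v)/(1 − uv/c²)
= (0.9162 − 0.412)/(1 − 0.9162×0.412) = 0.5042/0.622526 = 0.8099

u' ≈ 0.8099c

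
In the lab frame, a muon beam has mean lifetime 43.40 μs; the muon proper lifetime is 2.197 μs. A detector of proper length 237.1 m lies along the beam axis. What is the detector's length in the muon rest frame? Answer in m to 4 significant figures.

L ≈ 12.00 m

Time dilation ⇒ γ = Δt/τ₀ = 43.40/2.197 = 19.7542
Length contraction: L = L₀/γ = 237.1/19.7542 = 12.00 m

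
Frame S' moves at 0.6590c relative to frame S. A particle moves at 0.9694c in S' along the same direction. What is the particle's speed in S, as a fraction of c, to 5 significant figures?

u ≈ 0.99363c

Relativistic velocity addition: u = (u' + v)/(1 + u'v/c²)
= (0.9694 + 0.6590)/(1 + 0.9694×0.6590) = 1.6284/1.638835 = 0.99363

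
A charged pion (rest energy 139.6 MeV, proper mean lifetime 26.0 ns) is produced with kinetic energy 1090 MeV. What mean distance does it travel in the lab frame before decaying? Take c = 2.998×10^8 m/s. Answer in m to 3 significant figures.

γ = 1 + K/(m₀c²) = 1 + 1090/139.6 = 8.8080
β = √(1 − 1/γ²) = 0.99353
Dilated lifetime: γτ₀ = 8.8080 × 26.0 ns = 229.01 ns
d = βc·γτ₀ = 0.99353 × (2.998×10^8 m/s) × 2.2901×10^-7 s = 68.2 m

d ≈ 68.2 m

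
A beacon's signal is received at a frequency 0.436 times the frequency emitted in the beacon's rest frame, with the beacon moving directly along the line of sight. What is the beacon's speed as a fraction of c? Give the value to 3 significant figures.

f_obs/f_src = √((1−β)/(1+β)) = 0.436  ⇒  (1−β)/(1+β) = 0.19010
β = |1 − D²|/(1 + D²) = |1 − 0.19010|/(1 + 0.19010) = 0.681

β ≈ 0.681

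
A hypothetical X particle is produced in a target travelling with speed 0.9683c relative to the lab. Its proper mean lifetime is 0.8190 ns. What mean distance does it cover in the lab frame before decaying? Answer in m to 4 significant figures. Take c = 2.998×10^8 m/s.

d ≈ 0.9518 m

γ = 1/√(1 − 0.9683²) = 4.00336
Dilated lifetime: Δt = γτ₀ = 4.00336 × 0.8190 ns = 3.27875 ns
d = vΔt = 0.9683c × 3.27875 ns = 2.90296×10^8 m/s × 3.27875×10^-9 s = 0.9518 m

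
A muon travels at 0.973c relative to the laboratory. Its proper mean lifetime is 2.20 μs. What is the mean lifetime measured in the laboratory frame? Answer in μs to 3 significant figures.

γ = 1/√(1 − 0.973²) = 4.3327
Time dilation: Δt = γτ₀ = 4.3327 × 2.20 μs = 9.53 μs

Δt ≈ 9.53 μs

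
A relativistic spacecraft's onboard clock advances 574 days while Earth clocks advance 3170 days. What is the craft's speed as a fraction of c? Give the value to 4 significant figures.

β ≈ 0.9835

γ = Δt/τ₀ = 3170/574 = 5.52265
β = √(1 − 1/γ²) = √(1 − 1/5.52265²) = 0.9835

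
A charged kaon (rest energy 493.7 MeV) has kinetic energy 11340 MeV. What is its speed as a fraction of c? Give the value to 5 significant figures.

β ≈ 0.99913

γ = 1 + K/(m₀c²) = 1 + 11340/493.7 = 23.96941
β = √(1 − 1/γ²) = 0.99913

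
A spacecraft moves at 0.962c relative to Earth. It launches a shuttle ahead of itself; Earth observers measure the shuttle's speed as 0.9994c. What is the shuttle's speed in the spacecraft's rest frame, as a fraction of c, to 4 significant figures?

Inverse velocity addition: u' = (u − v)/(1 − uv/c²)
= (0.9994 − 0.962)/(1 − 0.9994×0.962) = 0.03740/0.0385772 = 0.9695

u' ≈ 0.9695c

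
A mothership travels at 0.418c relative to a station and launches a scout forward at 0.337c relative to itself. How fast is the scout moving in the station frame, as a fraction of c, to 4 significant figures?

u ≈ 0.6618c

Compose boost 2: (0.337 + 0.418)/(1 + 0.337×0.418) = 0.7550/1.14087 = 0.6618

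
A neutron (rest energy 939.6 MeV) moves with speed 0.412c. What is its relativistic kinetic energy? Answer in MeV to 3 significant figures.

γ = 1/√(1 − 0.412²) = 1.0975
K = (γ − 1)m₀c² = (1.0975 − 1) × 939.6 MeV = 0.097473 × 939.6 MeV = 91.6 MeV

K ≈ 91.6 MeV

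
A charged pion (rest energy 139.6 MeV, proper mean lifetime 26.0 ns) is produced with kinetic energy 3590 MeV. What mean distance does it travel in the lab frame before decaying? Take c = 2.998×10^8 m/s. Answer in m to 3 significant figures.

d ≈ 208 m

γ = 1 + K/(m₀c²) = 1 + 3590/139.6 = 26.716
β = √(1 − 1/γ²) = 0.99930
Dilated lifetime: γτ₀ = 26.716 × 26.0 ns = 694.62 ns
d = βc·γτ₀ = 0.99930 × (2.998×10^8 m/s) × 6.9462×10^-7 s = 208 m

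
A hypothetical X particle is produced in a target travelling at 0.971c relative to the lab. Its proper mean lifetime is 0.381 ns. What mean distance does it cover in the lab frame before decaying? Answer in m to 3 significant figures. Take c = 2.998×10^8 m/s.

γ = 1/√(1 − 0.971²) = 4.1827
Dilated lifetime: Δt = γτ₀ = 4.1827 × 0.381 ns = 1.5936 ns
d = vΔt = 0.971c × 1.5936 ns = 2.9111×10^8 m/s × 1.5936×10^-9 s = 0.464 m

d ≈ 0.464 m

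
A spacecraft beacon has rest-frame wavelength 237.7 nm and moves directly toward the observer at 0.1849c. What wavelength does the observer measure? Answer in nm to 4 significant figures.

Relativistic Doppler: λ_obs = λ_src √((1−β)/(1+β))
= 237.7 × √(0.815100/1.18490) = 237.7 × 0.829401 = 197.1 nm

λ_obs ≈ 197.1 nm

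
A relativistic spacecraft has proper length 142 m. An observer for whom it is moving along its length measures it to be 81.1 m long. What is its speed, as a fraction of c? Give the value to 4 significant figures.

γ = L₀/L = 142/81.1 = 1.75092
β = √(1 − 1/γ²) = 0.8209

β ≈ 0.8209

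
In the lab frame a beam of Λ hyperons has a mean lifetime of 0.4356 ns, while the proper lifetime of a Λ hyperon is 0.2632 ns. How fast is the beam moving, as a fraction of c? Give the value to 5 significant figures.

β ≈ 0.79681

γ = Δt/τ₀ = 0.4356/0.2632 = 1.655015
β = √(1 − 1/γ²) = √(1 − 1/1.655015²) = 0.79681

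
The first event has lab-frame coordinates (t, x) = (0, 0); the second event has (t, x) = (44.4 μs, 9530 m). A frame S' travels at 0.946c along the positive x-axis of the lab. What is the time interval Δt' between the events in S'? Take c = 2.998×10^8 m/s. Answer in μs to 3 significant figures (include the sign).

Δt' ≈ 44.2 μs

γ = 1/√(1 − 0.946²) = 3.0848
Δt' = γ(Δt − vΔx/c²) = 3.0848 × (44.4 μs − 0.946×9530 m / (2.998×10^8 m/s))
= 3.0848 × (14.329 μs) = 44.2 μs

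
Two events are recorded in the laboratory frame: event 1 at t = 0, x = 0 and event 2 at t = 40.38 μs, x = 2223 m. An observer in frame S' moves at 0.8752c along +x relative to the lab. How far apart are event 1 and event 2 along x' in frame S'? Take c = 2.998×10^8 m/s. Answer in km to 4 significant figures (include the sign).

Δx' ≈ -17.31 km

γ = 1/√(1 − 0.8752²) = 2.06714
Δx' = γ(Δx − vΔt) = 2.06714 × (2223 m − 0.8752×(2.998×10^8 m/s)×40.38×10^-6 s)
= 2.06714 × (-8372.10 m) = -17.31 km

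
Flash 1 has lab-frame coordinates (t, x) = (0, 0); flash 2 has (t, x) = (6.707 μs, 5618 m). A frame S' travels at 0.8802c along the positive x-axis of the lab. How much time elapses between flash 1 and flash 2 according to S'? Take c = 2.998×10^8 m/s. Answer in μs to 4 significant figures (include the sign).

γ = 1/√(1 − 0.8802²) = 2.10702
Δt' = γ(Δt − vΔx/c²) = 2.10702 × (6.707 μs − 0.8802×5618 m / (2.998×10^8 m/s))
= 2.10702 × (-9.78721 μs) = -20.62 μs

Δt' ≈ -20.62 μs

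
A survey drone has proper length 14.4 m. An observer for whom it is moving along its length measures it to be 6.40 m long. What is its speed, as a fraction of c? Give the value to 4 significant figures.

β ≈ 0.8958

γ = L₀/L = 14.4/6.40 = 2.25000
β = √(1 − 1/γ²) = 0.8958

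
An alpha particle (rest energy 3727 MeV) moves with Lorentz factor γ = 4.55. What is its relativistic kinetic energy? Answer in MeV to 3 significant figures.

K ≈ 13200 MeV

γ = 4.55 (given)
K = (γ − 1)m₀c² = (4.55 − 1) × 3727 MeV = 3.5500 × 3727 MeV = 13200 MeV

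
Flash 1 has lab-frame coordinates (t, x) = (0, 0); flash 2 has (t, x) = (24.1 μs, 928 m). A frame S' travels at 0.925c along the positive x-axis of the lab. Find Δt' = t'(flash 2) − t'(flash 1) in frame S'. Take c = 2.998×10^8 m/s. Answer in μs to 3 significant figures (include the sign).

γ = 1/√(1 − 0.925²) = 2.6318
Δt' = γ(Δt − vΔx/c²) = 2.6318 × (24.1 μs − 0.925×928 m / (2.998×10^8 m/s))
= 2.6318 × (21.237 μs) = 55.9 μs

Δt' ≈ 55.9 μs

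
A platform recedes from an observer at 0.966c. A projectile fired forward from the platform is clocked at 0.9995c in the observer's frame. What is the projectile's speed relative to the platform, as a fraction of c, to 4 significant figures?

Inverse velocity addition: u' = (u − v)/(1 − uv/c²)
= (0.9995 − 0.966)/(1 − 0.9995×0.966) = 0.03350/0.0344830 = 0.9715

u' ≈ 0.9715c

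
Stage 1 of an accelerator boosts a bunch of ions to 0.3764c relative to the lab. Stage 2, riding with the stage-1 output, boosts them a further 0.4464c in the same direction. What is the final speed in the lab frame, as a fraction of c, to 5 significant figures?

u ≈ 0.70444c

Compose boost 2: (0.4464 + 0.3764)/(1 + 0.4464×0.3764) = 0.82280/1.168025 = 0.70444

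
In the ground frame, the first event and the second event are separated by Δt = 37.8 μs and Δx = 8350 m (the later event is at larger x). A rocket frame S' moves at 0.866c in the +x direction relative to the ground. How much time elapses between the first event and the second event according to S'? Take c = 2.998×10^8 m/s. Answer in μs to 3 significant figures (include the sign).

Δt' ≈ 27.4 μs

γ = 1/√(1 − 0.866²) = 1.9998
Δt' = γ(Δt − vΔx/c²) = 1.9998 × (37.8 μs − 0.866×8350 m / (2.998×10^8 m/s))
= 1.9998 × (13.680 μs) = 27.4 μs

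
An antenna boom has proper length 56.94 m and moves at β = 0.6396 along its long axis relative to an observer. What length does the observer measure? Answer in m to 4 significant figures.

L ≈ 43.77 m

γ = 1/√(1 − 0.6396²) = 1.30088
Length contraction: L = L₀/γ = 56.94/1.30088 = 43.77 m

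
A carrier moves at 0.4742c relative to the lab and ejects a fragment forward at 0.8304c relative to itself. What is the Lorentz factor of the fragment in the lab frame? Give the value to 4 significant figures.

u_lab = (0.8304 + 0.4742)/(1 + 0.8304×0.4742) = 1.3046/1.393776 = 0.9360186
γ = 1/√(1 − 0.9360186²) = 2.841

γ ≈ 2.841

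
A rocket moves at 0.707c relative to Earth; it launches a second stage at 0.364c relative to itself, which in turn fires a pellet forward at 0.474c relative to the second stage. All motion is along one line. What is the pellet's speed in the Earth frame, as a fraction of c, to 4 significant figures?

u ≈ 0.9445c

Compose boost 2: (0.364 + 0.707)/(1 + 0.364×0.707) = 1.071/1.25735 = 0.851793
Compose boost 3: (0.474 + 0.851793)/(1 + 0.474×0.851793) = 1.32579/1.40375 = 0.9445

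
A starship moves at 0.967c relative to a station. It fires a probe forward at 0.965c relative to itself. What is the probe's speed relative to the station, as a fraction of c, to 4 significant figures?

Relativistic velocity addition: u = (u' + v)/(1 + u'v/c²)
= (0.965 + 0.967)/(1 + 0.965×0.967) = 1.932/1.93315 = 0.9994

u ≈ 0.9994c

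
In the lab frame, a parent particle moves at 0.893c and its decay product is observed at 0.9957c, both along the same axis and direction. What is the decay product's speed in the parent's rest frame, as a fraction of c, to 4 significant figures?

u' ≈ 0.9266c

Inverse velocity addition: u' = (u − v)/(1 − uv/c²)
= (0.9957 − 0.893)/(1 − 0.9957×0.893) = 0.1027/0.110840 = 0.9266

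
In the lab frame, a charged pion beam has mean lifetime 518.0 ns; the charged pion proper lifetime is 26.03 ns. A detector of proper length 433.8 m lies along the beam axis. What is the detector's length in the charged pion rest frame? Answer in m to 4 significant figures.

L ≈ 21.80 m

Time dilation ⇒ γ = Δt/τ₀ = 518.0/26.03 = 19.9001
Length contraction: L = L₀/γ = 433.8/19.9001 = 21.80 m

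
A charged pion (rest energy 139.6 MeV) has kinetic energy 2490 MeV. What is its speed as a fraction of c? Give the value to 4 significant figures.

β ≈ 0.9986

γ = 1 + K/(m₀c²) = 1 + 2490/139.6 = 18.8367
β = √(1 − 1/γ²) = 0.9986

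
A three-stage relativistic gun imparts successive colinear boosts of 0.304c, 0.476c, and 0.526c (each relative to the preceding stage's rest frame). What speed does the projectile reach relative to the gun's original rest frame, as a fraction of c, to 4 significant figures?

Compose boost 2: (0.476 + 0.304)/(1 + 0.476×0.304) = 0.7800/1.14470 = 0.681399
Compose boost 3: (0.526 + 0.681399)/(1 + 0.526×0.681399) = 1.20740/1.35842 = 0.8888

u ≈ 0.8888c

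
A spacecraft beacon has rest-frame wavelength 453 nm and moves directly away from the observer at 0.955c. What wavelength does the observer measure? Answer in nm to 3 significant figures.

Relativistic Doppler: λ_obs = λ_src √((1+β)/(1−β))
= 453 × √(1.9550/0.045000) = 453 × 6.5912 = 2990 nm

λ_obs ≈ 2990 nm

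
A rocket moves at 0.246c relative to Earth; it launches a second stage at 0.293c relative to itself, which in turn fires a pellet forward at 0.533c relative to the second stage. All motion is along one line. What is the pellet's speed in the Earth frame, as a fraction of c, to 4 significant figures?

Compose boost 2: (0.293 + 0.246)/(1 + 0.293×0.246) = 0.5390/1.07208 = 0.502762
Compose boost 3: (0.533 + 0.502762)/(1 + 0.533×0.502762) = 1.03576/1.26797 = 0.8169

u ≈ 0.8169c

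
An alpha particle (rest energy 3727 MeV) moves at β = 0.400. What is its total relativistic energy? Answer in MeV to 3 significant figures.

E ≈ 4070 MeV

γ = 1/√(1 − 0.400²) = 1.0911
E = γm₀c² = 1.0911 × 3727 MeV = 4070 MeV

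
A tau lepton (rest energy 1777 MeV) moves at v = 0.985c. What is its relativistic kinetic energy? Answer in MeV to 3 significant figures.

γ = 1/√(1 − 0.985²) = 5.7953
K = (γ − 1)m₀c² = (5.7953 − 1) × 1777 MeV = 4.7953 × 1777 MeV = 8520 MeV

K ≈ 8520 MeV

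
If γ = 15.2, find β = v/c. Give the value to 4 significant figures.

β = √(1 − 1/γ²) = √(1 − 1/15.2²) = √(0.995672) = 0.9978

β ≈ 0.9978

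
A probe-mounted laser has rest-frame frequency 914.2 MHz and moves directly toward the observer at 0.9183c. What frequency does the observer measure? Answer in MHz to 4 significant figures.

f_obs ≈ 4430 MHz

Relativistic Doppler: f_obs = f_src √((1+β)/(1−β))
= 914.2 × √(1.91830/0.0817000) = 914.2 × 4.84560 = 4430 MHz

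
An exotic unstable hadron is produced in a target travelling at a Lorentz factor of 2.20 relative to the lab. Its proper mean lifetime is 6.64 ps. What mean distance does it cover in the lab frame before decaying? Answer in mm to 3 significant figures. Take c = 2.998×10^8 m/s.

d ≈ 3.90 mm

β = √(1 − 1/γ²) = √(1 − 1/2.20²) = 0.89072
Dilated lifetime: Δt = γτ₀ = 2.20 × 6.64 ps = 14.608 ps
d = vΔt = 0.89072c × 14.608 ps = 2.6704×10^8 m/s × 1.4608×10^-11 s = 3.90 mm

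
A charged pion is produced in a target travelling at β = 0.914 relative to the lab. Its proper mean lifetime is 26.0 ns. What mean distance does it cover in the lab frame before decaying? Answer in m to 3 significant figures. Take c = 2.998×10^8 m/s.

d ≈ 17.6 m

γ = 1/√(1 − 0.914²) = 2.4648
Dilated lifetime: Δt = γτ₀ = 2.4648 × 26.0 ns = 64.085 ns
d = vΔt = 0.914c × 64.085 ns = 2.7402×10^8 m/s × 6.4085×10^-8 s = 17.6 m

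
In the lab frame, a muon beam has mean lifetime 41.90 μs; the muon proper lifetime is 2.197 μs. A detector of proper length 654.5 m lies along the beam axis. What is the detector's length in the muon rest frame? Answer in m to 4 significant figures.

Time dilation ⇒ γ = Δt/τ₀ = 41.90/2.197 = 19.0715
Length contraction: L = L₀/γ = 654.5/19.0715 = 34.32 m

L ≈ 34.32 m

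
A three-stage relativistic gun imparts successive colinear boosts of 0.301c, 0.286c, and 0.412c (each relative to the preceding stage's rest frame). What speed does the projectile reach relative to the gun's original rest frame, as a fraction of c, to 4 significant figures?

Compose boost 2: (0.286 + 0.301)/(1 + 0.286×0.301) = 0.5870/1.08609 = 0.540473
Compose boost 3: (0.412 + 0.540473)/(1 + 0.412×0.540473) = 0.952473/1.22267 = 0.7790

u ≈ 0.7790c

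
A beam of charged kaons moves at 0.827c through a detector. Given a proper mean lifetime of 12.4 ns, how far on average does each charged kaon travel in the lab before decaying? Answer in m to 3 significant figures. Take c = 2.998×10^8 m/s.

γ = 1/√(1 − 0.827²) = 1.7787
Dilated lifetime: Δt = γτ₀ = 1.7787 × 12.4 ns = 22.056 ns
d = vΔt = 0.827c × 22.056 ns = 2.4793×10^8 m/s × 2.2056×10^-8 s = 5.47 m

d ≈ 5.47 m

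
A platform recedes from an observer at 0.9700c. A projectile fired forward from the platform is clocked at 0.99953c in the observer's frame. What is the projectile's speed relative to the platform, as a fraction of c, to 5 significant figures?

Inverse velocity addition: u' = (u − v)/(1 − uv/c²)
= (0.99953 − 0.9700)/(1 − 0.99953×0.9700) = 0.029530/0.03045590 = 0.96960

u' ≈ 0.96960c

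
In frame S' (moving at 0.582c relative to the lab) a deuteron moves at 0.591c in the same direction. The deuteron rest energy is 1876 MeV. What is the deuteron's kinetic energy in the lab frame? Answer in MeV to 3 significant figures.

u_lab = (0.591 + 0.582)/(1 + 0.591×0.582) = 0.872793
γ = 1/√(1 − 0.872793²) = 2.0488
K = (γ − 1)m₀c² = (2.0488 − 1) × 1876 = 1.0488 × 1876 = 1970 MeV

K ≈ 1970 MeV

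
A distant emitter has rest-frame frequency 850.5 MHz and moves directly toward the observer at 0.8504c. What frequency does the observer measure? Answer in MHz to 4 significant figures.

f_obs ≈ 2991 MHz

Relativistic Doppler: f_obs = f_src √((1+β)/(1−β))
= 850.5 × √(1.85040/0.149600) = 850.5 × 3.51696 = 2991 MHz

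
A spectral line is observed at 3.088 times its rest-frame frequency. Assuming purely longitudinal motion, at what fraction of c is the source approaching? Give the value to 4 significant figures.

β ≈ 0.8102

f_obs/f_src = √((1+β)/(1−β)) = 3.088  ⇒  (1+β)/(1−β) = 9.53574
β = |1 − D²|/(1 + D²) = |1 − 9.53574|/(1 + 9.53574) = 0.8102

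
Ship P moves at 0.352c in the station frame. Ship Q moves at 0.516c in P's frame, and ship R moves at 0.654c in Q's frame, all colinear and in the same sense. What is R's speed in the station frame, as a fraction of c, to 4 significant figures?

u ≈ 0.9380c

Compose boost 2: (0.516 + 0.352)/(1 + 0.516×0.352) = 0.8680/1.18163 = 0.734577
Compose boost 3: (0.654 + 0.734577)/(1 + 0.654×0.734577) = 1.38858/1.48041 = 0.9380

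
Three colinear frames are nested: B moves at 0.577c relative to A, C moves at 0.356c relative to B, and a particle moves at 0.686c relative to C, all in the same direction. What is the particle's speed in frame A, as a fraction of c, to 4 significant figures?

Compose boost 2: (0.356 + 0.577)/(1 + 0.356×0.577) = 0.9330/1.20541 = 0.774009
Compose boost 3: (0.686 + 0.774009)/(1 + 0.686×0.774009) = 1.46001/1.53097 = 0.9536

u ≈ 0.9536c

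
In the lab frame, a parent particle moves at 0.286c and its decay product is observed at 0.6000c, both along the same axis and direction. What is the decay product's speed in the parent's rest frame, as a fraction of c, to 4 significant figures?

u' ≈ 0.3790c

Inverse velocity addition: u' = (u − v)/(1 − uv/c²)
= (0.6000 − 0.286)/(1 − 0.6000×0.286) = 0.3140/0.828400 = 0.3790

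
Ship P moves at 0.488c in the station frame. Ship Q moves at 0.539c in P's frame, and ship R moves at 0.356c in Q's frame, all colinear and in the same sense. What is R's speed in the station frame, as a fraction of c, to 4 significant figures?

Compose boost 2: (0.539 + 0.488)/(1 + 0.539×0.488) = 1.027/1.26303 = 0.813123
Compose boost 3: (0.356 + 0.813123)/(1 + 0.356×0.813123) = 1.16912/1.28947 = 0.9067

u ≈ 0.9067c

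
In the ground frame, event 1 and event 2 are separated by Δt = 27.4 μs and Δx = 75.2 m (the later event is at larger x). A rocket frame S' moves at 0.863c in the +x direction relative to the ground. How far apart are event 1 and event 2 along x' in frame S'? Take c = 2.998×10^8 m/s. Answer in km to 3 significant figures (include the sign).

γ = 1/√(1 − 0.863²) = 1.9794
Δx' = γ(Δx − vΔt) = 1.9794 × (75.2 m − 0.863×(2.998×10^8 m/s)×27.4×10^-6 s)
= 1.9794 × (-7013.9 m) = -13.9 km

Δx' ≈ -13.9 km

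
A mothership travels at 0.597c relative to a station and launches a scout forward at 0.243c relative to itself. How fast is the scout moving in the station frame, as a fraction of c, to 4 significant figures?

Compose boost 2: (0.243 + 0.597)/(1 + 0.243×0.597) = 0.8400/1.14507 = 0.7336

u ≈ 0.7336c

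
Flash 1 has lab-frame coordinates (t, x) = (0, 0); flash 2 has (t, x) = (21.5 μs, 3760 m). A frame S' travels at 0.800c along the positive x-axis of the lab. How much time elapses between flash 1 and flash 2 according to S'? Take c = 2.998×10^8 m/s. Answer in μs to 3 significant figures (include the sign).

Δt' ≈ 19.1 μs

γ = 1/√(1 − 0.800²) = 1.6667
Δt' = γ(Δt − vΔx/c²) = 1.6667 × (21.5 μs − 0.800×3760 m / (2.998×10^8 m/s))
= 1.6667 × (11.467 μs) = 19.1 μs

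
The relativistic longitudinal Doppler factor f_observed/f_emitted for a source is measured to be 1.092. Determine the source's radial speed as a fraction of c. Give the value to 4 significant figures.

β ≈ 0.08778

f_obs/f_src = √((1+β)/(1−β)) = 1.092  ⇒  (1+β)/(1−β) = 1.19246
β = |1 − D²|/(1 + D²) = |1 − 1.19246|/(1 + 1.19246) = 0.08778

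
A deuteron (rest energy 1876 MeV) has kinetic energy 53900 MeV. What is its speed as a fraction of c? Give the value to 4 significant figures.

γ = 1 + K/(m₀c²) = 1 + 53900/1876 = 29.7313
β = √(1 − 1/γ²) = 0.9994

β ≈ 0.9994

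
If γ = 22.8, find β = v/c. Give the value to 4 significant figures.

β = √(1 − 1/γ²) = √(1 − 1/22.8²) = √(0.998076) = 0.9990

β ≈ 0.9990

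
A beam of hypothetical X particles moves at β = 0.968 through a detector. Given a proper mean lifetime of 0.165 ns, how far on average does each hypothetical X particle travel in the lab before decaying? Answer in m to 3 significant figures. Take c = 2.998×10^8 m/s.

d ≈ 0.191 m

γ = 1/√(1 − 0.968²) = 3.9849
Dilated lifetime: Δt = γτ₀ = 3.9849 × 0.165 ns = 0.65750 ns
d = vΔt = 0.968c × 0.65750 ns = 2.9021×10^8 m/s × 6.5750×10^-10 s = 0.191 m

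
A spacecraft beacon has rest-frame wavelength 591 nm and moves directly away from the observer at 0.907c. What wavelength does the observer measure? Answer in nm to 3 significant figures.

λ_obs ≈ 2680 nm

Relativistic Doppler: λ_obs = λ_src √((1+β)/(1−β))
= 591 × √(1.9070/0.093000) = 591 × 4.5283 = 2680 nm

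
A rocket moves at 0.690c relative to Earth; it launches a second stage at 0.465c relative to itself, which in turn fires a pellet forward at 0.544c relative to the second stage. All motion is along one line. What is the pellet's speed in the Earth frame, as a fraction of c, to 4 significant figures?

Compose boost 2: (0.465 + 0.690)/(1 + 0.465×0.690) = 1.155/1.32085 = 0.874437
Compose boost 3: (0.544 + 0.874437)/(1 + 0.544×0.874437) = 1.41844/1.47569 = 0.9612

u ≈ 0.9612c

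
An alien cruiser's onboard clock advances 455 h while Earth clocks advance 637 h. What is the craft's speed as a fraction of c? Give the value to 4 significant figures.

γ = Δt/τ₀ = 637/455 = 1.40000
β = √(1 − 1/γ²) = √(1 − 1/1.40000²) = 0.6999

β ≈ 0.6999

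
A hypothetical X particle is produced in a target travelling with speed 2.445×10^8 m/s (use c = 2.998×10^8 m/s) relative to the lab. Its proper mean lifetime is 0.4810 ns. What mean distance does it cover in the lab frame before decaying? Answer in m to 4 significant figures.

β = v/c = 2.445×10^8 / 2.998×10^8 = 0.815544
γ = 1/√(1 − 0.815544²) = 1.72802
Dilated lifetime: Δt = γτ₀ = 1.72802 × 0.4810 ns = 0.831180 ns
d = vΔt = 0.815544c × 0.831180 ns = 2.44500×10^8 m/s × 8.31180×10^-10 s = 0.2032 m

d ≈ 0.2032 m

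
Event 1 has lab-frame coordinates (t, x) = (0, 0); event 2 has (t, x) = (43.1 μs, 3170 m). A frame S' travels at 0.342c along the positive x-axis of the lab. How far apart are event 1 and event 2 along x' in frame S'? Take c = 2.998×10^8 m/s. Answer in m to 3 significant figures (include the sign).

Δx' ≈ -1330 m

γ = 1/√(1 − 0.342²) = 1.0642
Δx' = γ(Δx − vΔt) = 1.0642 × (3170 m − 0.342×(2.998×10^8 m/s)×43.1×10^-6 s)
= 1.0642 × (-1249.1 m) = -1330 m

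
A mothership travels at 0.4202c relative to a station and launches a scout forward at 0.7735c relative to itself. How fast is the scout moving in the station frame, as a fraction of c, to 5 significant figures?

Compose boost 2: (0.7735 + 0.4202)/(1 + 0.7735×0.4202) = 1.1937/1.325025 = 0.90089

u ≈ 0.90089c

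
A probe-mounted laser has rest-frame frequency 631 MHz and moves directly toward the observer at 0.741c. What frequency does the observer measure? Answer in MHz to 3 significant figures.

Relativistic Doppler: f_obs = f_src √((1+β)/(1−β))
= 631 × √(1.7410/0.25900) = 631 × 2.5927 = 1640 MHz

f_obs ≈ 1640 MHz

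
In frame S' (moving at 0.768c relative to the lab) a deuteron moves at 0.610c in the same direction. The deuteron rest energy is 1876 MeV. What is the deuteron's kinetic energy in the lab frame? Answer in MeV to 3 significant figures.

K ≈ 3550 MeV

u_lab = (0.610 + 0.768)/(1 + 0.610×0.768) = 0.938385
γ = 1/√(1 − 0.938385²) = 2.8936
K = (γ − 1)m₀c² = (2.8936 − 1) × 1876 = 1.8936 × 1876 = 3550 MeV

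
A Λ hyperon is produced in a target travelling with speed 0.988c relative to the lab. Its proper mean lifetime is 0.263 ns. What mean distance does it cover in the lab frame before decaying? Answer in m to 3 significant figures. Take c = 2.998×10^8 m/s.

d ≈ 0.504 m

γ = 1/√(1 − 0.988²) = 6.4744
Dilated lifetime: Δt = γτ₀ = 6.4744 × 0.263 ns = 1.7028 ns
d = vΔt = 0.988c × 1.7028 ns = 2.9620×10^8 m/s × 1.7028×10^-9 s = 0.504 m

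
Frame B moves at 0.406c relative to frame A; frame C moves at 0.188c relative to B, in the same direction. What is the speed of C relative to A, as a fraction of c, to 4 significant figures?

u ≈ 0.5519c

Compose boost 2: (0.188 + 0.406)/(1 + 0.188×0.406) = 0.5940/1.07633 = 0.5519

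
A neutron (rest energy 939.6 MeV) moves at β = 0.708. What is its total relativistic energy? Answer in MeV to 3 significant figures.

E ≈ 1330 MeV

γ = 1/√(1 − 0.708²) = 1.4160
E = γm₀c² = 1.4160 × 939.6 MeV = 1330 MeV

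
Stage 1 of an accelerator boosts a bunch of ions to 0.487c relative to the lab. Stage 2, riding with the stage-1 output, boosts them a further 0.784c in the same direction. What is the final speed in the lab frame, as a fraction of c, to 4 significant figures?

Compose boost 2: (0.784 + 0.487)/(1 + 0.784×0.487) = 1.271/1.38181 = 0.9198

u ≈ 0.9198c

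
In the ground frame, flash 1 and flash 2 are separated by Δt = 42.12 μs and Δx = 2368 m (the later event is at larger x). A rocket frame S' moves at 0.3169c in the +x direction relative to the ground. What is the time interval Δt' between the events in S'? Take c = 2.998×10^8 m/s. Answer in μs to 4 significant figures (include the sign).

γ = 1/√(1 − 0.3169²) = 1.05434
Δt' = γ(Δt − vΔx/c²) = 1.05434 × (42.12 μs − 0.3169×2368 m / (2.998×10^8 m/s))
= 1.05434 × (39.6169 μs) = 41.77 μs

Δt' ≈ 41.77 μs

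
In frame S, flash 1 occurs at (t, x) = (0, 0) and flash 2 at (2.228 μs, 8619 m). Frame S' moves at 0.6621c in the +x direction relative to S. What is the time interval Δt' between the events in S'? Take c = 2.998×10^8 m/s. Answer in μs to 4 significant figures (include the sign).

γ = 1/√(1 − 0.6621²) = 1.33437
Δt' = γ(Δt − vΔx/c²) = 1.33437 × (2.228 μs − 0.6621×8619 m / (2.998×10^8 m/s))
= 1.33437 × (-16.8068 μs) = -22.43 μs

Δt' ≈ -22.43 μs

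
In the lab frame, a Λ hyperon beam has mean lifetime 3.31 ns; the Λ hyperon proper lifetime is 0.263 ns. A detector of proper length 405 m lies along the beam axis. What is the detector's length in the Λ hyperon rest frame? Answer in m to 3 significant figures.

Time dilation ⇒ γ = Δt/τ₀ = 3.31/0.263 = 12.586
Length contraction: L = L₀/γ = 405/12.586 = 32.2 m

L ≈ 32.2 m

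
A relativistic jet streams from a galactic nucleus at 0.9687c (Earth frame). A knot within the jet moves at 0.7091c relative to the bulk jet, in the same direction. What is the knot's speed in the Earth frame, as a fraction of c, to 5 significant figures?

Relativistic velocity addition: u = (u' + v)/(1 + u'v/c²)
= (0.7091 + 0.9687)/(1 + 0.7091×0.9687) = 1.6778/1.686905 = 0.99460

u ≈ 0.99460c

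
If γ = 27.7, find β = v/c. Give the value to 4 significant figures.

β ≈ 0.9993

β = √(1 − 1/γ²) = √(1 − 1/27.7²) = √(0.998697) = 0.9993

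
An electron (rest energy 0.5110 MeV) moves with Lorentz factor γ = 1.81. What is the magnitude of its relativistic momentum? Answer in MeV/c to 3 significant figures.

p ≈ 0.771 MeV/c

β = √(1 − 1/γ²) = √(1 − 1/1.81²) = 0.83352
p = γβm₀c = 1.81 × 0.83352 × 0.5110 MeV/c = 0.771 MeV/c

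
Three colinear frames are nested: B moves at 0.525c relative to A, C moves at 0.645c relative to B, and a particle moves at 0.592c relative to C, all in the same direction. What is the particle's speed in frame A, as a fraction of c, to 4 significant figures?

u ≈ 0.9661c

Compose boost 2: (0.645 + 0.525)/(1 + 0.645×0.525) = 1.170/1.33862 = 0.874031
Compose boost 3: (0.592 + 0.874031)/(1 + 0.592×0.874031) = 1.46603/1.51743 = 0.9661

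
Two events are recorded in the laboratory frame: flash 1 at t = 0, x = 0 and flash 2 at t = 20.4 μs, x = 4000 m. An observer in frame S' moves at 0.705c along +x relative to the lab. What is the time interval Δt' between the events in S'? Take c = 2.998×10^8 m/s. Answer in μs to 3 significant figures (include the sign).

γ = 1/√(1 − 0.705²) = 1.4100
Δt' = γ(Δt − vΔx/c²) = 1.4100 × (20.4 μs − 0.705×4000 m / (2.998×10^8 m/s))
= 1.4100 × (10.994 μs) = 15.5 μs

Δt' ≈ 15.5 μs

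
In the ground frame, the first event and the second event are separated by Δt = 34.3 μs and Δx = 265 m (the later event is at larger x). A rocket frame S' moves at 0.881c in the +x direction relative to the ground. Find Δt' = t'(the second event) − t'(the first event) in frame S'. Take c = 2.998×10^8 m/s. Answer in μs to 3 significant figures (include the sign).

Δt' ≈ 70.9 μs

γ = 1/√(1 − 0.881²) = 2.1136
Δt' = γ(Δt − vΔx/c²) = 2.1136 × (34.3 μs − 0.881×265 m / (2.998×10^8 m/s))
= 2.1136 × (33.521 μs) = 70.9 μs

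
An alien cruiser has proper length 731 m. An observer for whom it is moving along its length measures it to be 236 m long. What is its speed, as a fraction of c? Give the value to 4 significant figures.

β ≈ 0.9465

γ = L₀/L = 731/236 = 3.09746
β = √(1 − 1/γ²) = 0.9465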